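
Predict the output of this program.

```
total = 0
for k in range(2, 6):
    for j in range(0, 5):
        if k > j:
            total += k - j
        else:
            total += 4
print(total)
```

k=2,j=0: 2>0, total = 0+2 = 2
k=2,j=1: 2>1, total = 2+1 = 3
k=2,j=2: not 2>2, total = 3+4 = 7
k=2,j=3: not 2>3, total = 7+4 = 11
k=2,j=4: not 2>4, total = 11+4 = 15
k=3,j=0: 3>0, total = 15+3 = 18
k=3,j=1: 3>1, total = 18+2 = 20
k=3,j=2: 3>2, total = 20+1 = 21
k=3,j=3: not 3>3, total = 21+4 = 25
k=3,j=4: not 3>4, total = 25+4 = 29
k=4,j=0: 4>0, total = 29+4 = 33
k=4,j=1: 4>1, total = 33+3 = 36
k=4,j=2: 4>2, total = 36+2 = 38
k=4,j=3: 4>3, total = 38+1 = 39
k=4,j=4: not 4>4, total = 39+4 = 43
k=5,j=0: 5>0, total = 43+5 = 48
k=5,j=1: 5>1, total = 48+4 = 52
k=5,j=2: 5>2, total = 52+3 = 55
k=5,j=3: 5>3, total = 55+2 = 57
k=5,j=4: 5>4, total = 57+1 = 58

58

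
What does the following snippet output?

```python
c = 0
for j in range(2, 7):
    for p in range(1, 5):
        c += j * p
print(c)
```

j=2,p=1: c = 0+2 = 2
j=2,p=2: c = 2+4 = 6
j=2,p=3: c = 6+6 = 12
j=2,p=4: c = 12+8 = 20
j=3,p=1: c = 20+3 = 23
j=3,p=2: c = 23+6 = 29
j=3,p=3: c = 29+9 = 38
j=3,p=4: c = 38+12 = 50
j=4,p=1: c = 50+4 = 54
j=4,p=2: c = 54+8 = 62
j=4,p=3: c = 62+12 = 74
j=4,p=4: c = 74+16 = 90
j=5,p=1: c = 90+5 = 95
j=5,p=2: c = 95+10 = 105
j=5,p=3: c = 105+15 = 120
j=5,p=4: c = 120+20 = 140
j=6,p=1: c = 140+6 = 146
j=6,p=2: c = 146+12 = 158
j=6,p=3: c = 158+18 = 176
j=6,p=4: c = 176+24 = 200

200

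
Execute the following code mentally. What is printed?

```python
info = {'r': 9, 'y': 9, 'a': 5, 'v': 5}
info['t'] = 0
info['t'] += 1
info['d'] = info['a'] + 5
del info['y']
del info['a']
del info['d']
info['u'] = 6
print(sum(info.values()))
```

info['t'] = 0 → {'r': 9, 'y': 9, 'a': 5, 'v': 5, 't': 0}
info['t'] = 0+1 = 1 → {'r': 9, 'y': 9, 'a': 5, 'v': 5, 't': 1}
info['d'] = info['a']+5 = 10 → {'r': 9, 'y': 9, 'a': 5, 'v': 5, 't': 1, 'd': 10}
del 'y' → {'r': 9, 'a': 5, 'v': 5, 't': 1, 'd': 10}
del 'a' → {'r': 9, 'v': 5, 't': 1, 'd': 10}
del 'd' → {'r': 9, 'v': 5, 't': 1}
info['u'] = 6 → {'r': 9, 'v': 5, 't': 1, 'u': 6}
sum of values = 21

21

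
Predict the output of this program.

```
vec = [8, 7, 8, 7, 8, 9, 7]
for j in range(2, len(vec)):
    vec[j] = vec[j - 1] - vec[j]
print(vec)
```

[8, 7, -1, -8, -16, -25, -32]

j=2: vec[2] = 7-8 = -1 → [8, 7, -1, 7, 8, 9, 7]
j=3: vec[3] = (-1)-7 = -8 → [8, 7, -1, -8, 8, 9, 7]
j=4: vec[4] = (-8)-8 = -16 → [8, 7, -1, -8, -16, 9, 7]
j=5: vec[5] = (-16)-9 = -25 → [8, 7, -1, -8, -16, -25, 7]
j=6: vec[6] = (-25)-7 = -32 → [8, 7, -1, -8, -16, -25, -32]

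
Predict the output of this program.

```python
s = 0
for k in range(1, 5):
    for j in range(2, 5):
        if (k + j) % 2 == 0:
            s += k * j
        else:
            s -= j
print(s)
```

30

k=1,j=2: odd sum, s = 0-2 = -2
k=1,j=3: even sum, s = (-2)+3 = 1
k=1,j=4: odd sum, s = 1-4 = -3
k=2,j=2: even sum, s = (-3)+4 = 1
k=2,j=3: odd sum, s = 1-3 = -2
k=2,j=4: even sum, s = (-2)+8 = 6
k=3,j=2: odd sum, s = 6-2 = 4
k=3,j=3: even sum, s = 4+9 = 13
k=3,j=4: odd sum, s = 13-4 = 9
k=4,j=2: even sum, s = 9+8 = 17
k=4,j=3: odd sum, s = 17-3 = 14
k=4,j=4: even sum, s = 14+16 = 30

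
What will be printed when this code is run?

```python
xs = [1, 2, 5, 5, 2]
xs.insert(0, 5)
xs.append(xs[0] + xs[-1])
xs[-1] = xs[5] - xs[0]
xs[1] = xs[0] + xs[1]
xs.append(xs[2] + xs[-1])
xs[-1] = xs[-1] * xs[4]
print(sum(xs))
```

17

insert 5 at 0 → [5, 1, 2, 5, 5, 2]
append xs[0]+xs[-1] = 5+2 = 7 → [5, 1, 2, 5, 5, 2, 7]
xs[-1] = xs[5]-xs[0] = 2-5 = -3 → [5, 1, 2, 5, 5, 2, -3]
xs[1] = xs[0]+xs[1] = 5+1 = 6 → [5, 6, 2, 5, 5, 2, -3]
append xs[2]+xs[-1] = 2+(-3) = -1 → [5, 6, 2, 5, 5, 2, -3, -1]
xs[-1] = xs[-1]*xs[4] = (-1)*5 = -5 → [5, 6, 2, 5, 5, 2, -3, -5]
sum = 17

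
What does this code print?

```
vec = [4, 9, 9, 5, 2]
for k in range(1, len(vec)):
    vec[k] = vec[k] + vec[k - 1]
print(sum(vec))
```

95

k=1: vec[1] = 9+4 = 13 → [4, 13, 9, 5, 2]
k=2: vec[2] = 9+13 = 22 → [4, 13, 22, 5, 2]
k=3: vec[3] = 5+22 = 27 → [4, 13, 22, 27, 2]
k=4: vec[4] = 2+27 = 29 → [4, 13, 22, 27, 29]
sum = 95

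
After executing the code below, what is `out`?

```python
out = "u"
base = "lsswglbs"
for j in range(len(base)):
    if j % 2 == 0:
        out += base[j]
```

j=0: add 'l' → 'ul'
j=1: skip
j=2: add 's' → 'uls'
j=3: skip
j=4: add 'g' → 'ulsg'
j=5: skip
j=6: add 'b' → 'ulsgb'
j=7: skip

'ulsgb'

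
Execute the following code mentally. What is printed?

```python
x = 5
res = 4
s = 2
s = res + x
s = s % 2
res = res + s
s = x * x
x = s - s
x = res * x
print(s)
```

s = 4+5 = 9
s = 9%2 = 1
res = 4+1 = 5
s = 5*5 = 25
x = 25-25 = 0
x = 5*0 = 0

25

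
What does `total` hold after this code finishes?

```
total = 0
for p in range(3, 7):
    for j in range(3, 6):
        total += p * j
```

216

p=3,j=3: total = 0+9 = 9
p=3,j=4: total = 9+12 = 21
p=3,j=5: total = 21+15 = 36
p=4,j=3: total = 36+12 = 48
p=4,j=4: total = 48+16 = 64
p=4,j=5: total = 64+20 = 84
p=5,j=3: total = 84+15 = 99
p=5,j=4: total = 99+20 = 119
p=5,j=5: total = 119+25 = 144
p=6,j=3: total = 144+18 = 162
p=6,j=4: total = 162+24 = 186
p=6,j=5: total = 186+30 = 216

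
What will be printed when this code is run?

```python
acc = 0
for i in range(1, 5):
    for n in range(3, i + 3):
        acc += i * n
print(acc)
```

125

i=1,n=3: acc = 0+3 = 3
i=2,n=3: acc = 3+6 = 9
i=2,n=4: acc = 9+8 = 17
i=3,n=3: acc = 17+9 = 26
i=3,n=4: acc = 26+12 = 38
i=3,n=5: acc = 38+15 = 53
i=4,n=3: acc = 53+12 = 65
i=4,n=4: acc = 65+16 = 81
i=4,n=5: acc = 81+20 = 101
i=4,n=6: acc = 101+24 = 125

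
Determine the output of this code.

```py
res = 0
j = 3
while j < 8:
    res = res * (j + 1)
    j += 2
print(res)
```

j=3: res = 0*4 = 0
j=5: res = 0*6 = 0
j=7: res = 0*8 = 0

0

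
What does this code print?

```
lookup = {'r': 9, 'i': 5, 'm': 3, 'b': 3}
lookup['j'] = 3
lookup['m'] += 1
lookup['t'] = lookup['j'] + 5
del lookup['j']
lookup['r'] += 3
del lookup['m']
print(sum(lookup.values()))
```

lookup['j'] = 3 → {'r': 9, 'i': 5, 'm': 3, 'b': 3, 'j': 3}
lookup['m'] = 3+1 = 4 → {'r': 9, 'i': 5, 'm': 4, 'b': 3, 'j': 3}
lookup['t'] = lookup['j']+5 = 8 → {'r': 9, 'i': 5, 'm': 4, 'b': 3, 'j': 3, 't': 8}
del 'j' → {'r': 9, 'i': 5, 'm': 4, 'b': 3, 't': 8}
lookup['r'] = 9+3 = 12 → {'r': 12, 'i': 5, 'm': 4, 'b': 3, 't': 8}
del 'm' → {'r': 12, 'i': 5, 'b': 3, 't': 8}
sum of values = 28

28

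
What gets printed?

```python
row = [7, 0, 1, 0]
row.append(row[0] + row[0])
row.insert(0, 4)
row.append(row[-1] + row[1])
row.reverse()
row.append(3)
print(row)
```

[21, 14, 0, 1, 0, 7, 4, 3]

append row[0]+row[0] = 7+7 = 14 → [7, 0, 1, 0, 14]
insert 4 at 0 → [4, 7, 0, 1, 0, 14]
append row[-1]+row[1] = 14+7 = 21 → [4, 7, 0, 1, 0, 14, 21]
reverse → [21, 14, 0, 1, 0, 7, 4]
append 3 → [21, 14, 0, 1, 0, 7, 4, 3]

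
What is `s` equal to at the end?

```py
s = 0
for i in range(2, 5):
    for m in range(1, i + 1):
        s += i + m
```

48

i=2,m=1: s = 0+3 = 3
i=2,m=2: s = 3+4 = 7
i=3,m=1: s = 7+4 = 11
i=3,m=2: s = 11+5 = 16
i=3,m=3: s = 16+6 = 22
i=4,m=1: s = 22+5 = 27
i=4,m=2: s = 27+6 = 33
i=4,m=3: s = 33+7 = 40
i=4,m=4: s = 40+8 = 48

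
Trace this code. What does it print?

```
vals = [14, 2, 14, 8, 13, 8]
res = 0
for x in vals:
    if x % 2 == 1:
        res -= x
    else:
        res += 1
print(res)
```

x=14: not odd, res = 0+1 = 1
x=2: not odd, res = 1+1 = 2
x=14: not odd, res = 2+1 = 3
x=8: not odd, res = 3+1 = 4
x=13: odd, res = 4-13 = -9
x=8: not odd, res = (-9)+1 = -8

-8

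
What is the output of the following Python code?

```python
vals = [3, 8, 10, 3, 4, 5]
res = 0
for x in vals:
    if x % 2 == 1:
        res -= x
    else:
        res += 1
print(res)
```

x=3: odd, res = 0-3 = -3
x=8: not odd, res = (-3)+1 = -2
x=10: not odd, res = (-2)+1 = -1
x=3: odd, res = (-1)-3 = -4
x=4: not odd, res = (-4)+1 = -3
x=5: odd, res = (-3)-5 = -8

-8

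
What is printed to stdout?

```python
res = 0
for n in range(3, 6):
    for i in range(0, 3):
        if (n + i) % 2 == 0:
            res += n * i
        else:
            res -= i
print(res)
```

11

n=3,i=0: odd sum, res = 0-0 = 0
n=3,i=1: even sum, res = 0+3 = 3
n=3,i=2: odd sum, res = 3-2 = 1
n=4,i=0: even sum, res = 1+0 = 1
n=4,i=1: odd sum, res = 1-1 = 0
n=4,i=2: even sum, res = 0+8 = 8
n=5,i=0: odd sum, res = 8-0 = 8
n=5,i=1: even sum, res = 8+5 = 13
n=5,i=2: odd sum, res = 13-2 = 11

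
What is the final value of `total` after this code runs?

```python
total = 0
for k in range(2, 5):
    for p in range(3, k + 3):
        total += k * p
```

k=2,p=3: total = 0+6 = 6
k=2,p=4: total = 6+8 = 14
k=3,p=3: total = 14+9 = 23
k=3,p=4: total = 23+12 = 35
k=3,p=5: total = 35+15 = 50
k=4,p=3: total = 50+12 = 62
k=4,p=4: total = 62+16 = 78
k=4,p=5: total = 78+20 = 98
k=4,p=6: total = 98+24 = 122

122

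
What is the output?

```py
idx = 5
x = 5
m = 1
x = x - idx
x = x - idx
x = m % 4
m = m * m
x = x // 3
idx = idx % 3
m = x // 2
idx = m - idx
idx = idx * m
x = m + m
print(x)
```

x = 5-5 = 0
x = 0-5 = -5
x = 1%4 = 1
m = 1*1 = 1
x = 1//3 = 0
idx = 5%3 = 2
m = 0//2 = 0
idx = 0-2 = -2
idx = (-2)*0 = 0
x = 0+0 = 0

0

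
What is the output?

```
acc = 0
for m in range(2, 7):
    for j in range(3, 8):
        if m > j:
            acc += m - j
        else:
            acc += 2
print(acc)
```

m=2,j=3: not 2>3, acc = 0+2 = 2
m=2,j=4: not 2>4, acc = 2+2 = 4
m=2,j=5: not 2>5, acc = 4+2 = 6
m=2,j=6: not 2>6, acc = 6+2 = 8
m=2,j=7: not 2>7, acc = 8+2 = 10
m=3,j=3: not 3>3, acc = 10+2 = 12
m=3,j=4: not 3>4, acc = 12+2 = 14
m=3,j=5: not 3>5, acc = 14+2 = 16
m=3,j=6: not 3>6, acc = 16+2 = 18
m=3,j=7: not 3>7, acc = 18+2 = 20
m=4,j=3: 4>3, acc = 20+1 = 21
m=4,j=4: not 4>4, acc = 21+2 = 23
m=4,j=5: not 4>5, acc = 23+2 = 25
m=4,j=6: not 4>6, acc = 25+2 = 27
m=4,j=7: not 4>7, acc = 27+2 = 29
m=5,j=3: 5>3, acc = 29+2 = 31
m=5,j=4: 5>4, acc = 31+1 = 32
m=5,j=5: not 5>5, acc = 32+2 = 34
m=5,j=6: not 5>6, acc = 34+2 = 36
m=5,j=7: not 5>7, acc = 36+2 = 38
m=6,j=3: 6>3, acc = 38+3 = 41
m=6,j=4: 6>4, acc = 41+2 = 43
m=6,j=5: 6>5, acc = 43+1 = 44
m=6,j=6: not 6>6, acc = 44+2 = 46
m=6,j=7: not 6>7, acc = 46+2 = 48

48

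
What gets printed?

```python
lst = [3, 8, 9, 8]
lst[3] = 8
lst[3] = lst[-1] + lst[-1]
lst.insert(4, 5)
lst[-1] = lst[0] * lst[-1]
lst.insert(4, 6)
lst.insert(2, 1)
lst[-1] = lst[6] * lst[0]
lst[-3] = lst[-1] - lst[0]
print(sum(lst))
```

114

lst[3] = 8 → [3, 8, 9, 8]
lst[3] = lst[-1]+lst[-1] = 8+8 = 16 → [3, 8, 9, 16]
insert 5 at 4 → [3, 8, 9, 16, 5]
lst[-1] = lst[0]*lst[-1] = 3*5 = 15 → [3, 8, 9, 16, 15]
insert 6 at 4 → [3, 8, 9, 16, 6, 15]
insert 1 at 2 → [3, 8, 1, 9, 16, 6, 15]
lst[-1] = lst[6]*lst[0] = 15*3 = 45 → [3, 8, 1, 9, 16, 6, 45]
lst[-3] = lst[-1]-lst[0] = 45-3 = 42 → [3, 8, 1, 9, 42, 6, 45]
sum = 114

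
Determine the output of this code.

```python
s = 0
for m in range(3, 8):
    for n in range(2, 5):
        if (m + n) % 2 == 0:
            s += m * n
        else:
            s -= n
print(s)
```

m=3,n=2: odd sum, s = 0-2 = -2
m=3,n=3: even sum, s = (-2)+9 = 7
m=3,n=4: odd sum, s = 7-4 = 3
m=4,n=2: even sum, s = 3+8 = 11
m=4,n=3: odd sum, s = 11-3 = 8
m=4,n=4: even sum, s = 8+16 = 24
m=5,n=2: odd sum, s = 24-2 = 22
m=5,n=3: even sum, s = 22+15 = 37
m=5,n=4: odd sum, s = 37-4 = 33
m=6,n=2: even sum, s = 33+12 = 45
m=6,n=3: odd sum, s = 45-3 = 42
m=6,n=4: even sum, s = 42+24 = 66
m=7,n=2: odd sum, s = 66-2 = 64
m=7,n=3: even sum, s = 64+21 = 85
m=7,n=4: odd sum, s = 85-4 = 81

81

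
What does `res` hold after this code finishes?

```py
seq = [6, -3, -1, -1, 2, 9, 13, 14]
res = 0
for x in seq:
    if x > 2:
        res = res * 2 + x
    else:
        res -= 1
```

92

x=6: >2, res = 0*2+6 = 6
x=-3: not >2, res = 6-1 = 5
x=-1: not >2, res = 5-1 = 4
x=-1: not >2, res = 4-1 = 3
x=2: not >2, res = 3-1 = 2
x=9: >2, res = 2*2+9 = 13
x=13: >2, res = 13*2+13 = 39
x=14: >2, res = 39*2+14 = 92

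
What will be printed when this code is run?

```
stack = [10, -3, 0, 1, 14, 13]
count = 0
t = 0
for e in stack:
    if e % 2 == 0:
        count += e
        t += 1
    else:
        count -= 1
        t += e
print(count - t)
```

7

e=10: even, count = 0+10 = 10; t=1
e=-3: not even, count = 10-1 = 9; t=-2
e=0: even, count = 9+0 = 9; t=-1
e=1: not even, count = 9-1 = 8; t=0
e=14: even, count = 8+14 = 22; t=1
e=13: not even, count = 22-1 = 21; t=14
count-t = 21-14 = 7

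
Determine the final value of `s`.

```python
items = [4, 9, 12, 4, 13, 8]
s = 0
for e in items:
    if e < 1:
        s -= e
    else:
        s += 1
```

6

e=4: not <1, s = 0+1 = 1
e=9: not <1, s = 1+1 = 2
e=12: not <1, s = 2+1 = 3
e=4: not <1, s = 3+1 = 4
e=13: not <1, s = 4+1 = 5
e=8: not <1, s = 5+1 = 6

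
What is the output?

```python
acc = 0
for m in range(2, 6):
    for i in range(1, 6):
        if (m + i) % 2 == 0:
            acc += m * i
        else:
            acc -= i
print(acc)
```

78

m=2,i=1: odd sum, acc = 0-1 = -1
m=2,i=2: even sum, acc = (-1)+4 = 3
m=2,i=3: odd sum, acc = 3-3 = 0
m=2,i=4: even sum, acc = 0+8 = 8
m=2,i=5: odd sum, acc = 8-5 = 3
m=3,i=1: even sum, acc = 3+3 = 6
m=3,i=2: odd sum, acc = 6-2 = 4
m=3,i=3: even sum, acc = 4+9 = 13
m=3,i=4: odd sum, acc = 13-4 = 9
m=3,i=5: even sum, acc = 9+15 = 24
m=4,i=1: odd sum, acc = 24-1 = 23
m=4,i=2: even sum, acc = 23+8 = 31
m=4,i=3: odd sum, acc = 31-3 = 28
m=4,i=4: even sum, acc = 28+16 = 44
m=4,i=5: odd sum, acc = 44-5 = 39
m=5,i=1: even sum, acc = 39+5 = 44
m=5,i=2: odd sum, acc = 44-2 = 42
m=5,i=3: even sum, acc = 42+15 = 57
m=5,i=4: odd sum, acc = 57-4 = 53
m=5,i=5: even sum, acc = 53+25 = 78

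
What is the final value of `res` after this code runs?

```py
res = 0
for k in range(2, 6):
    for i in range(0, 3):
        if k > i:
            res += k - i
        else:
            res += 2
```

k=2,i=0: 2>0, res = 0+2 = 2
k=2,i=1: 2>1, res = 2+1 = 3
k=2,i=2: not 2>2, res = 3+2 = 5
k=3,i=0: 3>0, res = 5+3 = 8
k=3,i=1: 3>1, res = 8+2 = 10
k=3,i=2: 3>2, res = 10+1 = 11
k=4,i=0: 4>0, res = 11+4 = 15
k=4,i=1: 4>1, res = 15+3 = 18
k=4,i=2: 4>2, res = 18+2 = 20
k=5,i=0: 5>0, res = 20+5 = 25
k=5,i=1: 5>1, res = 25+4 = 29
k=5,i=2: 5>2, res = 29+3 = 32

32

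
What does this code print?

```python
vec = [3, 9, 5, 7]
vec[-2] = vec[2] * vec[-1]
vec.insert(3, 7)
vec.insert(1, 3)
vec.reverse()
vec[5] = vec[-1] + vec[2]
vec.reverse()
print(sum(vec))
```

vec[-2] = vec[2]*vec[-1] = 5*7 = 35 → [3, 9, 35, 7]
insert 7 at 3 → [3, 9, 35, 7, 7]
insert 3 at 1 → [3, 3, 9, 35, 7, 7]
reverse → [7, 7, 35, 9, 3, 3]
vec[5] = vec[-1]+vec[2] = 3+35 = 38 → [7, 7, 35, 9, 3, 38]
reverse → [38, 3, 9, 35, 7, 7]
sum = 99

99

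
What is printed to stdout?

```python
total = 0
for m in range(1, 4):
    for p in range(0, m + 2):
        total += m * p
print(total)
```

45

m=1,p=0: total = 0+0 = 0
m=1,p=1: total = 0+1 = 1
m=1,p=2: total = 1+2 = 3
m=2,p=0: total = 3+0 = 3
m=2,p=1: total = 3+2 = 5
m=2,p=2: total = 5+4 = 9
m=2,p=3: total = 9+6 = 15
m=3,p=0: total = 15+0 = 15
m=3,p=1: total = 15+3 = 18
m=3,p=2: total = 18+6 = 24
m=3,p=3: total = 24+9 = 33
m=3,p=4: total = 33+12 = 45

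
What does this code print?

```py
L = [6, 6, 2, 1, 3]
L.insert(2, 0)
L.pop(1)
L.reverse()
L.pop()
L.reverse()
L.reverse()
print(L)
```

[3, 1, 2, 0]

insert 0 at 2 → [6, 6, 0, 2, 1, 3]
pop(1) removes 6 → [6, 0, 2, 1, 3]
reverse → [3, 1, 2, 0, 6]
pop() removes 6 → [3, 1, 2, 0]
reverse → [0, 2, 1, 3]
reverse → [3, 1, 2, 0]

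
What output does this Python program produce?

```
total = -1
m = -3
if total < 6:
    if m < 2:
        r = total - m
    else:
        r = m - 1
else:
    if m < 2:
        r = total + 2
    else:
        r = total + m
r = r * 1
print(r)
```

2

total=-1, m=-3
total < 6 is True; m < 2 is True
→ r = total - m = 2
r = 2*1 = 2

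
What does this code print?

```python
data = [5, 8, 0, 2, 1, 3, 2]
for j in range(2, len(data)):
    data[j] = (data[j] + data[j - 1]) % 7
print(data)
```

j=2: data[2] = (0+8)%7 = 1 → [5, 8, 1, 2, 1, 3, 2]
j=3: data[3] = (2+1)%7 = 3 → [5, 8, 1, 3, 1, 3, 2]
j=4: data[4] = (1+3)%7 = 4 → [5, 8, 1, 3, 4, 3, 2]
j=5: data[5] = (3+4)%7 = 0 → [5, 8, 1, 3, 4, 0, 2]
j=6: data[6] = (2+0)%7 = 2 → [5, 8, 1, 3, 4, 0, 2]

[5, 8, 1, 3, 4, 0, 2]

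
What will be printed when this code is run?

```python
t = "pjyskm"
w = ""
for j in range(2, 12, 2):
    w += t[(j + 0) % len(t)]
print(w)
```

j=2: add t[2]='y' → 'y'
j=4: add t[4]='k' → 'yk'
j=6: add t[0]='p' → 'ykp'
j=8: add t[2]='y' → 'ykpy'
j=10: add t[4]='k' → 'ykpyk'

ykpyk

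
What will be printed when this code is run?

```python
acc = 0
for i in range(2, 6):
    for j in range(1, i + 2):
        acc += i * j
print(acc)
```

i=2,j=1: acc = 0+2 = 2
i=2,j=2: acc = 2+4 = 6
i=2,j=3: acc = 6+6 = 12
i=3,j=1: acc = 12+3 = 15
i=3,j=2: acc = 15+6 = 21
i=3,j=3: acc = 21+9 = 30
i=3,j=4: acc = 30+12 = 42
i=4,j=1: acc = 42+4 = 46
i=4,j=2: acc = 46+8 = 54
i=4,j=3: acc = 54+12 = 66
i=4,j=4: acc = 66+16 = 82
i=4,j=5: acc = 82+20 = 102
i=5,j=1: acc = 102+5 = 107
i=5,j=2: acc = 107+10 = 117
i=5,j=3: acc = 117+15 = 132
i=5,j=4: acc = 132+20 = 152
i=5,j=5: acc = 152+25 = 177
i=5,j=6: acc = 177+30 = 207

207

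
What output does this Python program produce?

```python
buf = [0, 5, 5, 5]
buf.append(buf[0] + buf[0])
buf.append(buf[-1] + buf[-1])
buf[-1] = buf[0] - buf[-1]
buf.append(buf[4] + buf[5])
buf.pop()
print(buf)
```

append buf[0]+buf[0] = 0+0 = 0 → [0, 5, 5, 5, 0]
append buf[-1]+buf[-1] = 0+0 = 0 → [0, 5, 5, 5, 0, 0]
buf[-1] = buf[0]-buf[-1] = 0-0 = 0 → [0, 5, 5, 5, 0, 0]
append buf[4]+buf[5] = 0+0 = 0 → [0, 5, 5, 5, 0, 0, 0]
pop() removes 0 → [0, 5, 5, 5, 0, 0]

[0, 5, 5, 5, 0, 0]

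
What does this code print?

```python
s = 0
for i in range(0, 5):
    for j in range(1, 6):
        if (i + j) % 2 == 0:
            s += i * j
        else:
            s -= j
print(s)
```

i=0,j=1: odd sum, s = 0-1 = -1
i=0,j=2: even sum, s = (-1)+0 = -1
i=0,j=3: odd sum, s = (-1)-3 = -4
i=0,j=4: even sum, s = (-4)+0 = -4
i=0,j=5: odd sum, s = (-4)-5 = -9
i=1,j=1: even sum, s = (-9)+1 = -8
i=1,j=2: odd sum, s = (-8)-2 = -10
i=1,j=3: even sum, s = (-10)+3 = -7
i=1,j=4: odd sum, s = (-7)-4 = -11
i=1,j=5: even sum, s = (-11)+5 = -6
i=2,j=1: odd sum, s = (-6)-1 = -7
i=2,j=2: even sum, s = (-7)+4 = -3
i=2,j=3: odd sum, s = (-3)-3 = -6
i=2,j=4: even sum, s = (-6)+8 = 2
i=2,j=5: odd sum, s = 2-5 = -3
i=3,j=1: even sum, s = (-3)+3 = 0
i=3,j=2: odd sum, s = 0-2 = -2
i=3,j=3: even sum, s = (-2)+9 = 7
i=3,j=4: odd sum, s = 7-4 = 3
i=3,j=5: even sum, s = 3+15 = 18
i=4,j=1: odd sum, s = 18-1 = 17
i=4,j=2: even sum, s = 17+8 = 25
i=4,j=3: odd sum, s = 25-3 = 22
i=4,j=4: even sum, s = 22+16 = 38
i=4,j=5: odd sum, s = 38-5 = 33

33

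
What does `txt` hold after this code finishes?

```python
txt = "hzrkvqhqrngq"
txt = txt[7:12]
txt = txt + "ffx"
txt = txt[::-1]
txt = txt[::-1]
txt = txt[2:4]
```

'ng'

slice [7:12] → 'qrngq'
+ 'ffx' → 'qrngqffx'
reverse → 'xffqgnrq'
reverse → 'qrngqffx'
slice [2:4] → 'ng'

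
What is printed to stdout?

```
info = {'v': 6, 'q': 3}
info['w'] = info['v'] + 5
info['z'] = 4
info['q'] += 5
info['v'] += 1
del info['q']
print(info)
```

info['w'] = info['v']+5 = 11 → {'v': 6, 'q': 3, 'w': 11}
info['z'] = 4 → {'v': 6, 'q': 3, 'w': 11, 'z': 4}
info['q'] = 3+5 = 8 → {'v': 6, 'q': 8, 'w': 11, 'z': 4}
info['v'] = 6+1 = 7 → {'v': 7, 'q': 8, 'w': 11, 'z': 4}
del 'q' → {'v': 7, 'w': 11, 'z': 4}

{'v': 7, 'w': 11, 'z': 4}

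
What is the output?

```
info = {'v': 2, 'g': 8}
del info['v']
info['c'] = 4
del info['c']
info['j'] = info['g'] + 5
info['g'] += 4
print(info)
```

{'g': 12, 'j': 13}

del 'v' → {'g': 8}
info['c'] = 4 → {'g': 8, 'c': 4}
del 'c' → {'g': 8}
info['j'] = info['g']+5 = 13 → {'g': 8, 'j': 13}
info['g'] = 8+4 = 12 → {'g': 12, 'j': 13}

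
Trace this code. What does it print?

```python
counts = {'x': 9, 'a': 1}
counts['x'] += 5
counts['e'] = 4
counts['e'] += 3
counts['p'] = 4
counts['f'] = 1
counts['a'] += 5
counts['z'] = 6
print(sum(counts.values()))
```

38

counts['x'] = 9+5 = 14 → {'x': 14, 'a': 1}
counts['e'] = 4 → {'x': 14, 'a': 1, 'e': 4}
counts['e'] = 4+3 = 7 → {'x': 14, 'a': 1, 'e': 7}
counts['p'] = 4 → {'x': 14, 'a': 1, 'e': 7, 'p': 4}
counts['f'] = 1 → {'x': 14, 'a': 1, 'e': 7, 'p': 4, 'f': 1}
counts['a'] = 1+5 = 6 → {'x': 14, 'a': 6, 'e': 7, 'p': 4, 'f': 1}
counts['z'] = 6 → {'x': 14, 'a': 6, 'e': 7, 'p': 4, 'f': 1, 'z': 6}
sum of values = 38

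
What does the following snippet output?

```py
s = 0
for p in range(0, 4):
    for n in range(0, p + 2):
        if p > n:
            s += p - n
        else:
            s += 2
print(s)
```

26

p=0,n=0: not 0>0, s = 0+2 = 2
p=0,n=1: not 0>1, s = 2+2 = 4
p=1,n=0: 1>0, s = 4+1 = 5
p=1,n=1: not 1>1, s = 5+2 = 7
p=1,n=2: not 1>2, s = 7+2 = 9
p=2,n=0: 2>0, s = 9+2 = 11
p=2,n=1: 2>1, s = 11+1 = 12
p=2,n=2: not 2>2, s = 12+2 = 14
p=2,n=3: not 2>3, s = 14+2 = 16
p=3,n=0: 3>0, s = 16+3 = 19
p=3,n=1: 3>1, s = 19+2 = 21
p=3,n=2: 3>2, s = 21+1 = 22
p=3,n=3: not 3>3, s = 22+2 = 24
p=3,n=4: not 3>4, s = 24+2 = 26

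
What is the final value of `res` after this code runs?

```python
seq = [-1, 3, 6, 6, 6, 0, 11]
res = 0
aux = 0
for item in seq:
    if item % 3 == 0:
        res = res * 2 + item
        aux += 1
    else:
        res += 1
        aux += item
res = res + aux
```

item=-1: not %3==0, res = 0+1 = 1; aux=-1
item=3: %3==0, res = 1*2+3 = 5; aux=0
item=6: %3==0, res = 5*2+6 = 16; aux=1
item=6: %3==0, res = 16*2+6 = 38; aux=2
item=6: %3==0, res = 38*2+6 = 82; aux=3
item=0: %3==0, res = 82*2+0 = 164; aux=4
item=11: not %3==0, res = 164+1 = 165; aux=15
res+aux = 165+15 = 180

180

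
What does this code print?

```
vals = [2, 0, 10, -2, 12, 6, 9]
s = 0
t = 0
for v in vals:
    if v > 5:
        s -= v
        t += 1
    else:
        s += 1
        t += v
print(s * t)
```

-136

v=2: not >5, s = 0+1 = 1; t=2
v=0: not >5, s = 1+1 = 2; t=2
v=10: >5, s = 2-10 = -8; t=3
v=-2: not >5, s = (-8)+1 = -7; t=1
v=12: >5, s = (-7)-12 = -19; t=2
v=6: >5, s = (-19)-6 = -25; t=3
v=9: >5, s = (-25)-9 = -34; t=4
s*t = (-34)*4 = -136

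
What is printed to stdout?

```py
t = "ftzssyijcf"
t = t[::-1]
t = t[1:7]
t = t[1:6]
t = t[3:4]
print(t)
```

reverse → 'fcjiyssztf'
slice [1:7] → 'cjiyss'
slice [1:6] → 'jiyss'
slice [3:4] → 's'

s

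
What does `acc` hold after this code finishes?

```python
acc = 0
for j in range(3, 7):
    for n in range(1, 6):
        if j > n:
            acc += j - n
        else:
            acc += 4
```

58

j=3,n=1: 3>1, acc = 0+2 = 2
j=3,n=2: 3>2, acc = 2+1 = 3
j=3,n=3: not 3>3, acc = 3+4 = 7
j=3,n=4: not 3>4, acc = 7+4 = 11
j=3,n=5: not 3>5, acc = 11+4 = 15
j=4,n=1: 4>1, acc = 15+3 = 18
j=4,n=2: 4>2, acc = 18+2 = 20
j=4,n=3: 4>3, acc = 20+1 = 21
j=4,n=4: not 4>4, acc = 21+4 = 25
j=4,n=5: not 4>5, acc = 25+4 = 29
j=5,n=1: 5>1, acc = 29+4 = 33
j=5,n=2: 5>2, acc = 33+3 = 36
j=5,n=3: 5>3, acc = 36+2 = 38
j=5,n=4: 5>4, acc = 38+1 = 39
j=5,n=5: not 5>5, acc = 39+4 = 43
j=6,n=1: 6>1, acc = 43+5 = 48
j=6,n=2: 6>2, acc = 48+4 = 52
j=6,n=3: 6>3, acc = 52+3 = 55
j=6,n=4: 6>4, acc = 55+2 = 57
j=6,n=5: 6>5, acc = 57+1 = 58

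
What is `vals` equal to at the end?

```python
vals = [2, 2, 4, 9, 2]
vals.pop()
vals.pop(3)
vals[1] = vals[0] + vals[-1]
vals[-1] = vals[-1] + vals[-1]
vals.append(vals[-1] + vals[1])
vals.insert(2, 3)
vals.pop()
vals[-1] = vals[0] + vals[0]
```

pop() removes 2 → [2, 2, 4, 9]
pop(3) removes 9 → [2, 2, 4]
vals[1] = vals[0]+vals[-1] = 2+4 = 6 → [2, 6, 4]
vals[-1] = vals[-1]+vals[-1] = 4+4 = 8 → [2, 6, 8]
append vals[-1]+vals[1] = 8+6 = 14 → [2, 6, 8, 14]
insert 3 at 2 → [2, 6, 3, 8, 14]
pop() removes 14 → [2, 6, 3, 8]
vals[-1] = vals[0]+vals[0] = 2+2 = 4 → [2, 6, 3, 4]

[2, 6, 3, 4]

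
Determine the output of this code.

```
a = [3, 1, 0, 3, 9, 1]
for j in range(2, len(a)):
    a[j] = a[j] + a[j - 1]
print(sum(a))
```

j=2: a[2] = 0+1 = 1 → [3, 1, 1, 3, 9, 1]
j=3: a[3] = 3+1 = 4 → [3, 1, 1, 4, 9, 1]
j=4: a[4] = 9+4 = 13 → [3, 1, 1, 4, 13, 1]
j=5: a[5] = 1+13 = 14 → [3, 1, 1, 4, 13, 14]
sum = 36

36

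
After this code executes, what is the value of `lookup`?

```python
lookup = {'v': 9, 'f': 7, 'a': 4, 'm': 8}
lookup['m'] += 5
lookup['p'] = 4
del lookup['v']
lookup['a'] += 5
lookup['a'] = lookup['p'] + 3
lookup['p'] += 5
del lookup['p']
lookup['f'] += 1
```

lookup['m'] = 8+5 = 13 → {'v': 9, 'f': 7, 'a': 4, 'm': 13}
lookup['p'] = 4 → {'v': 9, 'f': 7, 'a': 4, 'm': 13, 'p': 4}
del 'v' → {'f': 7, 'a': 4, 'm': 13, 'p': 4}
lookup['a'] = 4+5 = 9 → {'f': 7, 'a': 9, 'm': 13, 'p': 4}
lookup['a'] = lookup['p']+3 = 7 → {'f': 7, 'a': 7, 'm': 13, 'p': 4}
lookup['p'] = 4+5 = 9 → {'f': 7, 'a': 7, 'm': 13, 'p': 9}
del 'p' → {'f': 7, 'a': 7, 'm': 13}
lookup['f'] = 7+1 = 8 → {'f': 8, 'a': 7, 'm': 13}

{'f': 8, 'a': 7, 'm': 13}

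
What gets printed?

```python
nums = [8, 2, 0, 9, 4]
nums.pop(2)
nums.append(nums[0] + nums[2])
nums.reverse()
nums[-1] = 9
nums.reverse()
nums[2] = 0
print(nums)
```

pop(2) removes 0 → [8, 2, 9, 4]
append nums[0]+nums[2] = 8+9 = 17 → [8, 2, 9, 4, 17]
reverse → [17, 4, 9, 2, 8]
nums[-1] = 9 → [17, 4, 9, 2, 9]
reverse → [9, 2, 9, 4, 17]
nums[2] = 0 → [9, 2, 0, 4, 17]

[9, 2, 0, 4, 17]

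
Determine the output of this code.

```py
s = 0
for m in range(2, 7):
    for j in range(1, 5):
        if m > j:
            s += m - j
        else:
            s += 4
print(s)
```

m=2,j=1: 2>1, s = 0+1 = 1
m=2,j=2: not 2>2, s = 1+4 = 5
m=2,j=3: not 2>3, s = 5+4 = 9
m=2,j=4: not 2>4, s = 9+4 = 13
m=3,j=1: 3>1, s = 13+2 = 15
m=3,j=2: 3>2, s = 15+1 = 16
m=3,j=3: not 3>3, s = 16+4 = 20
m=3,j=4: not 3>4, s = 20+4 = 24
m=4,j=1: 4>1, s = 24+3 = 27
m=4,j=2: 4>2, s = 27+2 = 29
m=4,j=3: 4>3, s = 29+1 = 30
m=4,j=4: not 4>4, s = 30+4 = 34
m=5,j=1: 5>1, s = 34+4 = 38
m=5,j=2: 5>2, s = 38+3 = 41
m=5,j=3: 5>3, s = 41+2 = 43
m=5,j=4: 5>4, s = 43+1 = 44
m=6,j=1: 6>1, s = 44+5 = 49
m=6,j=2: 6>2, s = 49+4 = 53
m=6,j=3: 6>3, s = 53+3 = 56
m=6,j=4: 6>4, s = 56+2 = 58

58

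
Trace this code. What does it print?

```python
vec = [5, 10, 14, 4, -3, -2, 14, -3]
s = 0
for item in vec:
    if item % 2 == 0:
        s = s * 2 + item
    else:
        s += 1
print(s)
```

335

item=5: not even, s = 0+1 = 1
item=10: even, s = 1*2+10 = 12
item=14: even, s = 12*2+14 = 38
item=4: even, s = 38*2+4 = 80
item=-3: not even, s = 80+1 = 81
item=-2: even, s = 81*2+(-2) = 160
item=14: even, s = 160*2+14 = 334
item=-3: not even, s = 334+1 = 335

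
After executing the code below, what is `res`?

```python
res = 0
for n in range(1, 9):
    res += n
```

36

n=1: res = 0+1 = 1
n=2: res = 1+2 = 3
n=3: res = 3+3 = 6
n=4: res = 6+4 = 10
n=5: res = 10+5 = 15
n=6: res = 15+6 = 21
n=7: res = 21+7 = 28
n=8: res = 28+8 = 36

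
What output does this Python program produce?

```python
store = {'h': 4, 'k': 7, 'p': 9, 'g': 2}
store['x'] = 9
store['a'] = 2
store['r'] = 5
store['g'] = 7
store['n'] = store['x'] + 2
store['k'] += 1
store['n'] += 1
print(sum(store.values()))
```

56

store['x'] = 9 → {'h': 4, 'k': 7, 'p': 9, 'g': 2, 'x': 9}
store['a'] = 2 → {'h': 4, 'k': 7, 'p': 9, 'g': 2, 'x': 9, 'a': 2}
store['r'] = 5 → {'h': 4, 'k': 7, 'p': 9, 'g': 2, 'x': 9, 'a': 2, 'r': 5}
store['g'] = 7 → {'h': 4, 'k': 7, 'p': 9, 'g': 7, 'x': 9, 'a': 2, 'r': 5}
store['n'] = store['x']+2 = 11 → {'h': 4, 'k': 7, 'p': 9, 'g': 7, 'x': 9, 'a': 2, 'r': 5, 'n': 11}
store['k'] = 7+1 = 8 → {'h': 4, 'k': 8, 'p': 9, 'g': 7, 'x': 9, 'a': 2, 'r': 5, 'n': 11}
store['n'] = 11+1 = 12 → {'h': 4, 'k': 8, 'p': 9, 'g': 7, 'x': 9, 'a': 2, 'r': 5, 'n': 12}
sum of values = 56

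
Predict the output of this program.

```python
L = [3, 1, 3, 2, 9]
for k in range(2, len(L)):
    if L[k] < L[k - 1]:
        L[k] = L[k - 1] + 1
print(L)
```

k=2: 3>=1, unchanged → [3, 1, 3, 2, 9]
k=3: 2<3, L[3] = 3+1 = 4 → [3, 1, 3, 4, 9]
k=4: 9>=4, unchanged → [3, 1, 3, 4, 9]

[3, 1, 3, 4, 9]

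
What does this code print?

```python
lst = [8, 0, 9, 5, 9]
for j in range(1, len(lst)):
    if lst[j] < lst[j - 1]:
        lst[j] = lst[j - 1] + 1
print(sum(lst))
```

47

j=1: 0<8, lst[1] = 8+1 = 9 → [8, 9, 9, 5, 9]
j=2: 9>=9, unchanged → [8, 9, 9, 5, 9]
j=3: 5<9, lst[3] = 9+1 = 10 → [8, 9, 9, 10, 9]
j=4: 9<10, lst[4] = 10+1 = 11 → [8, 9, 9, 10, 11]
sum = 47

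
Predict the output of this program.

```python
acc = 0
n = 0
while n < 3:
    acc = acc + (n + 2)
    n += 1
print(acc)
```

n=0: acc = 0+2 = 2
n=1: acc = 2+3 = 5
n=2: acc = 5+4 = 9

9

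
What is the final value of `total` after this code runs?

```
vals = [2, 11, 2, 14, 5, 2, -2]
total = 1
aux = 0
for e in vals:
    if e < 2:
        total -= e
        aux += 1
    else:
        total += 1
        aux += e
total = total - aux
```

-28

e=2: not <2, total = 1+1 = 2; aux=2
e=11: not <2, total = 2+1 = 3; aux=13
e=2: not <2, total = 3+1 = 4; aux=15
e=14: not <2, total = 4+1 = 5; aux=29
e=5: not <2, total = 5+1 = 6; aux=34
e=2: not <2, total = 6+1 = 7; aux=36
e=-2: <2, total = 7-(-2) = 9; aux=37
total-aux = 9-37 = -28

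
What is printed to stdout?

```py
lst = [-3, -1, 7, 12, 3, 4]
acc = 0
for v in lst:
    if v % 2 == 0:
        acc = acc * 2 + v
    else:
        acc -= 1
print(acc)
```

v=-3: not even, acc = 0-1 = -1
v=-1: not even, acc = (-1)-1 = -2
v=7: not even, acc = (-2)-1 = -3
v=12: even, acc = (-3)*2+12 = 6
v=3: not even, acc = 6-1 = 5
v=4: even, acc = 5*2+4 = 14

14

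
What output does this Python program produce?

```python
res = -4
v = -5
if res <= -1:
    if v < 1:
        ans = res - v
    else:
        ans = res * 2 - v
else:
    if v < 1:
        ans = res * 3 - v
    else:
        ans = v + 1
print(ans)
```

res=-4, v=-5
res <= -1 is True; v < 1 is True
→ ans = res - v = 1

1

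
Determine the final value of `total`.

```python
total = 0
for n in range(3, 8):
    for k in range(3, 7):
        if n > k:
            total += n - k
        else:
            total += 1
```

n=3,k=3: not 3>3, total = 0+1 = 1
n=3,k=4: not 3>4, total = 1+1 = 2
n=3,k=5: not 3>5, total = 2+1 = 3
n=3,k=6: not 3>6, total = 3+1 = 4
n=4,k=3: 4>3, total = 4+1 = 5
n=4,k=4: not 4>4, total = 5+1 = 6
n=4,k=5: not 4>5, total = 6+1 = 7
n=4,k=6: not 4>6, total = 7+1 = 8
n=5,k=3: 5>3, total = 8+2 = 10
n=5,k=4: 5>4, total = 10+1 = 11
n=5,k=5: not 5>5, total = 11+1 = 12
n=5,k=6: not 5>6, total = 12+1 = 13
n=6,k=3: 6>3, total = 13+3 = 16
n=6,k=4: 6>4, total = 16+2 = 18
n=6,k=5: 6>5, total = 18+1 = 19
n=6,k=6: not 6>6, total = 19+1 = 20
n=7,k=3: 7>3, total = 20+4 = 24
n=7,k=4: 7>4, total = 24+3 = 27
n=7,k=5: 7>5, total = 27+2 = 29
n=7,k=6: 7>6, total = 29+1 = 30

30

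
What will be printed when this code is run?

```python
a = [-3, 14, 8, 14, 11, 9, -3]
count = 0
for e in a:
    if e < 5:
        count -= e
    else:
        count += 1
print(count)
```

11

e=-3: <5, count = 0-(-3) = 3
e=14: not <5, count = 3+1 = 4
e=8: not <5, count = 4+1 = 5
e=14: not <5, count = 5+1 = 6
e=11: not <5, count = 6+1 = 7
e=9: not <5, count = 7+1 = 8
e=-3: <5, count = 8-(-3) = 11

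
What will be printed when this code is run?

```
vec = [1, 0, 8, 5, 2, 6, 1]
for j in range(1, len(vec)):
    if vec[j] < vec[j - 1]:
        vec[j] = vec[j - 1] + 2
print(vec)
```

j=1: 0<1, vec[1] = 1+2 = 3 → [1, 3, 8, 5, 2, 6, 1]
j=2: 8>=3, unchanged → [1, 3, 8, 5, 2, 6, 1]
j=3: 5<8, vec[3] = 8+2 = 10 → [1, 3, 8, 10, 2, 6, 1]
j=4: 2<10, vec[4] = 10+2 = 12 → [1, 3, 8, 10, 12, 6, 1]
j=5: 6<12, vec[5] = 12+2 = 14 → [1, 3, 8, 10, 12, 14, 1]
j=6: 1<14, vec[6] = 14+2 = 16 → [1, 3, 8, 10, 12, 14, 16]

[1, 3, 8, 10, 12, 14, 16]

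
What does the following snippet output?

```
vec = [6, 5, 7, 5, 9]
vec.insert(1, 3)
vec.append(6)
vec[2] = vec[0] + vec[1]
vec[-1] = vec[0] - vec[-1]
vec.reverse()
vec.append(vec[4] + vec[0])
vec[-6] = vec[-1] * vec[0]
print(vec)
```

[0, 9, 0, 7, 9, 3, 6, 9]

insert 3 at 1 → [6, 3, 5, 7, 5, 9]
append 6 → [6, 3, 5, 7, 5, 9, 6]
vec[2] = vec[0]+vec[1] = 6+3 = 9 → [6, 3, 9, 7, 5, 9, 6]
vec[-1] = vec[0]-vec[-1] = 6-6 = 0 → [6, 3, 9, 7, 5, 9, 0]
reverse → [0, 9, 5, 7, 9, 3, 6]
append vec[4]+vec[0] = 9+0 = 9 → [0, 9, 5, 7, 9, 3, 6, 9]
vec[-6] = vec[-1]*vec[0] = 9*0 = 0 → [0, 9, 0, 7, 9, 3, 6, 9]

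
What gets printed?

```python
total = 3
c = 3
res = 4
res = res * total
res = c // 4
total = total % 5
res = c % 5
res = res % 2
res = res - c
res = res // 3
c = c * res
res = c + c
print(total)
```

res = 4*3 = 12
res = 3//4 = 0
total = 3%5 = 3
res = 3%5 = 3
res = 3%2 = 1
res = 1-3 = -2
res = (-2)//3 = -1
c = 3*(-1) = -3
res = (-3)+(-3) = -6

3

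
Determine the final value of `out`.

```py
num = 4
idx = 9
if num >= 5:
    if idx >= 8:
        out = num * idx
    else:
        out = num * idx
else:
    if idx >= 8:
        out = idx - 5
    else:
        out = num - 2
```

4

num=4, idx=9
num >= 5 is False; idx >= 8 is True
→ out = idx - 5 = 4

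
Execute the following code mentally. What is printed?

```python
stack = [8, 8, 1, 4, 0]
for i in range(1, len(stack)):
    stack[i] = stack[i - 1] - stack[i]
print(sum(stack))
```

i=1: stack[1] = 8-8 = 0 → [8, 0, 1, 4, 0]
i=2: stack[2] = 0-1 = -1 → [8, 0, -1, 4, 0]
i=3: stack[3] = (-1)-4 = -5 → [8, 0, -1, -5, 0]
i=4: stack[4] = (-5)-0 = -5 → [8, 0, -1, -5, -5]
sum = -3

-3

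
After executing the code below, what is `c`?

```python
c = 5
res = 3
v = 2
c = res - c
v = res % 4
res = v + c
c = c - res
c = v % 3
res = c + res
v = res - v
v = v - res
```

c = 3-5 = -2
v = 3%4 = 3
res = 3+(-2) = 1
c = (-2)-1 = -3
c = 3%3 = 0
res = 0+1 = 1
v = 1-3 = -2
v = (-2)-1 = -3

0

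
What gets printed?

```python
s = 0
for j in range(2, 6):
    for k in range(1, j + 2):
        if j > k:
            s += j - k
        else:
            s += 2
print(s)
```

j=2,k=1: 2>1, s = 0+1 = 1
j=2,k=2: not 2>2, s = 1+2 = 3
j=2,k=3: not 2>3, s = 3+2 = 5
j=3,k=1: 3>1, s = 5+2 = 7
j=3,k=2: 3>2, s = 7+1 = 8
j=3,k=3: not 3>3, s = 8+2 = 10
j=3,k=4: not 3>4, s = 10+2 = 12
j=4,k=1: 4>1, s = 12+3 = 15
j=4,k=2: 4>2, s = 15+2 = 17
j=4,k=3: 4>3, s = 17+1 = 18
j=4,k=4: not 4>4, s = 18+2 = 20
j=4,k=5: not 4>5, s = 20+2 = 22
j=5,k=1: 5>1, s = 22+4 = 26
j=5,k=2: 5>2, s = 26+3 = 29
j=5,k=3: 5>3, s = 29+2 = 31
j=5,k=4: 5>4, s = 31+1 = 32
j=5,k=5: not 5>5, s = 32+2 = 34
j=5,k=6: not 5>6, s = 34+2 = 36

36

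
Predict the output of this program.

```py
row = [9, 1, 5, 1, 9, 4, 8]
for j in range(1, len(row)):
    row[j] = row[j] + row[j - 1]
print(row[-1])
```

37

j=1: row[1] = 1+9 = 10 → [9, 10, 5, 1, 9, 4, 8]
j=2: row[2] = 5+10 = 15 → [9, 10, 15, 1, 9, 4, 8]
j=3: row[3] = 1+15 = 16 → [9, 10, 15, 16, 9, 4, 8]
j=4: row[4] = 9+16 = 25 → [9, 10, 15, 16, 25, 4, 8]
j=5: row[5] = 4+25 = 29 → [9, 10, 15, 16, 25, 29, 8]
j=6: row[6] = 8+29 = 37 → [9, 10, 15, 16, 25, 29, 37]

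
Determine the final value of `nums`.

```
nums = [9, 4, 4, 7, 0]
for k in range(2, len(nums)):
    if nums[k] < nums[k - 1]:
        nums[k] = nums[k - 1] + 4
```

k=2: 4>=4, unchanged → [9, 4, 4, 7, 0]
k=3: 7>=4, unchanged → [9, 4, 4, 7, 0]
k=4: 0<7, nums[4] = 7+4 = 11 → [9, 4, 4, 7, 11]

[9, 4, 4, 7, 11]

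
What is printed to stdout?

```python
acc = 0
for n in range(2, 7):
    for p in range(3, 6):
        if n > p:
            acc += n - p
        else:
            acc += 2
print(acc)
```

n=2,p=3: not 2>3, acc = 0+2 = 2
n=2,p=4: not 2>4, acc = 2+2 = 4
n=2,p=5: not 2>5, acc = 4+2 = 6
n=3,p=3: not 3>3, acc = 6+2 = 8
n=3,p=4: not 3>4, acc = 8+2 = 10
n=3,p=5: not 3>5, acc = 10+2 = 12
n=4,p=3: 4>3, acc = 12+1 = 13
n=4,p=4: not 4>4, acc = 13+2 = 15
n=4,p=5: not 4>5, acc = 15+2 = 17
n=5,p=3: 5>3, acc = 17+2 = 19
n=5,p=4: 5>4, acc = 19+1 = 20
n=5,p=5: not 5>5, acc = 20+2 = 22
n=6,p=3: 6>3, acc = 22+3 = 25
n=6,p=4: 6>4, acc = 25+2 = 27
n=6,p=5: 6>5, acc = 27+1 = 28

28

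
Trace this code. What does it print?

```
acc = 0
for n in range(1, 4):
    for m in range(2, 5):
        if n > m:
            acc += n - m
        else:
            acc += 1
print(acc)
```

9

n=1,m=2: not 1>2, acc = 0+1 = 1
n=1,m=3: not 1>3, acc = 1+1 = 2
n=1,m=4: not 1>4, acc = 2+1 = 3
n=2,m=2: not 2>2, acc = 3+1 = 4
n=2,m=3: not 2>3, acc = 4+1 = 5
n=2,m=4: not 2>4, acc = 5+1 = 6
n=3,m=2: 3>2, acc = 6+1 = 7
n=3,m=3: not 3>3, acc = 7+1 = 8
n=3,m=4: not 3>4, acc = 8+1 = 9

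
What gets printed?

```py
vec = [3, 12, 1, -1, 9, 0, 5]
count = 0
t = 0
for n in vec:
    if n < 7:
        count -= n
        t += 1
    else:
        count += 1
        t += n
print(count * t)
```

-156

n=3: <7, count = 0-3 = -3; t=1
n=12: not <7, count = (-3)+1 = -2; t=13
n=1: <7, count = (-2)-1 = -3; t=14
n=-1: <7, count = (-3)-(-1) = -2; t=15
n=9: not <7, count = (-2)+1 = -1; t=24
n=0: <7, count = (-1)-0 = -1; t=25
n=5: <7, count = (-1)-5 = -6; t=26
count*t = (-6)*26 = -156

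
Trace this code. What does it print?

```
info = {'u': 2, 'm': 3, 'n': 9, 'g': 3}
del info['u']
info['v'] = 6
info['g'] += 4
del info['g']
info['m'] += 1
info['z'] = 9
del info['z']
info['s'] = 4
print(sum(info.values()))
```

23

del 'u' → {'m': 3, 'n': 9, 'g': 3}
info['v'] = 6 → {'m': 3, 'n': 9, 'g': 3, 'v': 6}
info['g'] = 3+4 = 7 → {'m': 3, 'n': 9, 'g': 7, 'v': 6}
del 'g' → {'m': 3, 'n': 9, 'v': 6}
info['m'] = 3+1 = 4 → {'m': 4, 'n': 9, 'v': 6}
info['z'] = 9 → {'m': 4, 'n': 9, 'v': 6, 'z': 9}
del 'z' → {'m': 4, 'n': 9, 'v': 6}
info['s'] = 4 → {'m': 4, 'n': 9, 'v': 6, 's': 4}
sum of values = 23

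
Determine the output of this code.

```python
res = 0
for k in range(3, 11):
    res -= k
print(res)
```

-52

k=3: res = 0-3 = -3
k=4: res = (-3)-4 = -7
k=5: res = (-7)-5 = -12
k=6: res = (-12)-6 = -18
k=7: res = (-18)-7 = -25
k=8: res = (-25)-8 = -33
k=9: res = (-33)-9 = -42
k=10: res = (-42)-10 = -52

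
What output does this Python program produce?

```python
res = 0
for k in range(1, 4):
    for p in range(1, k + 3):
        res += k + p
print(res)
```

k=1,p=1: res = 0+2 = 2
k=1,p=2: res = 2+3 = 5
k=1,p=3: res = 5+4 = 9
k=2,p=1: res = 9+3 = 12
k=2,p=2: res = 12+4 = 16
k=2,p=3: res = 16+5 = 21
k=2,p=4: res = 21+6 = 27
k=3,p=1: res = 27+4 = 31
k=3,p=2: res = 31+5 = 36
k=3,p=3: res = 36+6 = 42
k=3,p=4: res = 42+7 = 49
k=3,p=5: res = 49+8 = 57

57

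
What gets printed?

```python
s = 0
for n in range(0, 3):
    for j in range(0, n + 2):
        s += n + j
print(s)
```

n=0,j=0: s = 0+0 = 0
n=0,j=1: s = 0+1 = 1
n=1,j=0: s = 1+1 = 2
n=1,j=1: s = 2+2 = 4
n=1,j=2: s = 4+3 = 7
n=2,j=0: s = 7+2 = 9
n=2,j=1: s = 9+3 = 12
n=2,j=2: s = 12+4 = 16
n=2,j=3: s = 16+5 = 21

21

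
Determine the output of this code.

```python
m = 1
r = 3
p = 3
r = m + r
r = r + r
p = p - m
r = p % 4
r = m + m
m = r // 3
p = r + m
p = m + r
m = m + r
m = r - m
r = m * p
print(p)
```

r = 1+3 = 4
r = 4+4 = 8
p = 3-1 = 2
r = 2%4 = 2
r = 1+1 = 2
m = 2//3 = 0
p = 2+0 = 2
p = 0+2 = 2
m = 0+2 = 2
m = 2-2 = 0
r = 0*2 = 0

2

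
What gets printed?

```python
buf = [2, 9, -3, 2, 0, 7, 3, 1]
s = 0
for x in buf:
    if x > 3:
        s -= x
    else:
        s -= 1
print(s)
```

-22

x=2: not >3, s = 0-1 = -1
x=9: >3, s = (-1)-9 = -10
x=-3: not >3, s = (-10)-1 = -11
x=2: not >3, s = (-11)-1 = -12
x=0: not >3, s = (-12)-1 = -13
x=7: >3, s = (-13)-7 = -20
x=3: not >3, s = (-20)-1 = -21
x=1: not >3, s = (-21)-1 = -22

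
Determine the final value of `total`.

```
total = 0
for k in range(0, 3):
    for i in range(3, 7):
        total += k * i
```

54

k=0,i=3: total = 0+0 = 0
k=0,i=4: total = 0+0 = 0
k=0,i=5: total = 0+0 = 0
k=0,i=6: total = 0+0 = 0
k=1,i=3: total = 0+3 = 3
k=1,i=4: total = 3+4 = 7
k=1,i=5: total = 7+5 = 12
k=1,i=6: total = 12+6 = 18
k=2,i=3: total = 18+6 = 24
k=2,i=4: total = 24+8 = 32
k=2,i=5: total = 32+10 = 42
k=2,i=6: total = 42+12 = 54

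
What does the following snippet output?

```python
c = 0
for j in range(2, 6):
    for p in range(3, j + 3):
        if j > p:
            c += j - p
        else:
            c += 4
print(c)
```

j=2,p=3: not 2>3, c = 0+4 = 4
j=2,p=4: not 2>4, c = 4+4 = 8
j=3,p=3: not 3>3, c = 8+4 = 12
j=3,p=4: not 3>4, c = 12+4 = 16
j=3,p=5: not 3>5, c = 16+4 = 20
j=4,p=3: 4>3, c = 20+1 = 21
j=4,p=4: not 4>4, c = 21+4 = 25
j=4,p=5: not 4>5, c = 25+4 = 29
j=4,p=6: not 4>6, c = 29+4 = 33
j=5,p=3: 5>3, c = 33+2 = 35
j=5,p=4: 5>4, c = 35+1 = 36
j=5,p=5: not 5>5, c = 36+4 = 40
j=5,p=6: not 5>6, c = 40+4 = 44
j=5,p=7: not 5>7, c = 44+4 = 48

48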